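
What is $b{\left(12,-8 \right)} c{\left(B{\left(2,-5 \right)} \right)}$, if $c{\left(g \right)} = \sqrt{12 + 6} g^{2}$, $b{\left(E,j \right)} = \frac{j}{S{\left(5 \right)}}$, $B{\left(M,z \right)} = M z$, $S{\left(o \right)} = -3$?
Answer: $800 \sqrt{2} \approx 1131.4$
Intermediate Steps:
$b{\left(E,j \right)} = - \frac{j}{3}$ ($b{\left(E,j \right)} = \frac{j}{-3} = j \left(- \frac{1}{3}\right) = - \frac{j}{3}$)
$c{\left(g \right)} = 3 \sqrt{2} g^{2}$ ($c{\left(g \right)} = \sqrt{18} g^{2} = 3 \sqrt{2} g^{2}$)
$b{\left(12,-8 \right)} c{\left(B{\left(2,-5 \right)} \right)} = \left(- \frac{1}{3}\right) \left(-8\right) 3 \sqrt{2} \left(2 \left(-5\right)\right)^{2} = \frac{8 \cdot 3 \sqrt{2} \left(-10\right)^{2}}{3} = \frac{8 \cdot 3 \sqrt{2} \cdot 100}{3} = \frac{8 \cdot 300 \sqrt{2}}{3} = 800 \sqrt{2}$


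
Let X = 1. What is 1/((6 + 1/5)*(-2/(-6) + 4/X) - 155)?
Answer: -15/1922 ≈ -0.0078044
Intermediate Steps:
1/((6 + 1/5)*(-2/(-6) + 4/X) - 155) = 1/((6 + 1/5)*(-2/(-6) + 4/1) - 155) = 1/((6 + ⅕)*(-2*(-⅙) + 4*1) - 155) = 1/(31*(⅓ + 4)/5 - 155) = 1/((31/5)*(13/3) - 155) = 1/(403/15 - 155) = 1/(-1922/15) = -15/1922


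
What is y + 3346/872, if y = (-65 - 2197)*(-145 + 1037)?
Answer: -879717271/436 ≈ -2.0177e+6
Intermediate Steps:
y = -2017704 (y = -2262*892 = -2017704)
y + 3346/872 = -2017704 + 3346/872 = -2017704 + 3346*(1/872) = -2017704 + 1673/436 = -879717271/436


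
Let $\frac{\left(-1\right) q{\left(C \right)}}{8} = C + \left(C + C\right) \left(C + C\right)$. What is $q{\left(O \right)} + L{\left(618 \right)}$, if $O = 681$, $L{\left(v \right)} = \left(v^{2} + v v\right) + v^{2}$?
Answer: $-13700028$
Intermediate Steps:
$L{\left(v \right)} = 3 v^{2}$ ($L{\left(v \right)} = \left(v^{2} + v^{2}\right) + v^{2} = 2 v^{2} + v^{2} = 3 v^{2}$)
$q{\left(C \right)} = - 32 C^{2} - 8 C$ ($q{\left(C \right)} = - 8 \left(C + \left(C + C\right) \left(C + C\right)\right) = - 8 \left(C + 2 C 2 C\right) = - 8 \left(C + 4 C^{2}\right) = - 32 C^{2} - 8 C$)
$q{\left(O \right)} + L{\left(618 \right)} = \left(-8\right) 681 \left(1 + 4 \cdot 681\right) + 3 \cdot 618^{2} = \left(-8\right) 681 \left(1 + 2724\right) + 3 \cdot 381924 = \left(-8\right) 681 \cdot 2725 + 1145772 = -14845800 + 1145772 = -13700028$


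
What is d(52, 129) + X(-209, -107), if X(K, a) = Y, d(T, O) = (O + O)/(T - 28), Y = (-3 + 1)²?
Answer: 59/4 ≈ 14.750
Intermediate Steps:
Y = 4 (Y = (-2)² = 4)
d(T, O) = 2*O/(-28 + T) (d(T, O) = (2*O)/(-28 + T) = 2*O/(-28 + T))
X(K, a) = 4
d(52, 129) + X(-209, -107) = 2*129/(-28 + 52) + 4 = 2*129/24 + 4 = 2*129*(1/24) + 4 = 43/4 + 4 = 59/4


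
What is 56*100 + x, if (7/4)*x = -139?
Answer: 38644/7 ≈ 5520.6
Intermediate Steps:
x = -556/7 (x = (4/7)*(-139) = -556/7 ≈ -79.429)
56*100 + x = 56*100 - 556/7 = 5600 - 556/7 = 38644/7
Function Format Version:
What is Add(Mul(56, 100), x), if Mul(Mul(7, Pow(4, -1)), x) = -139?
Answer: Rational(38644, 7) ≈ 5520.6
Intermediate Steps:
x = Rational(-556, 7) (x = Mul(Rational(4, 7), -139) = Rational(-556, 7) ≈ -79.429)
Add(Mul(56, 100), x) = Add(Mul(56, 100), Rational(-556, 7)) = Add(5600, Rational(-556, 7)) = Rational(38644, 7)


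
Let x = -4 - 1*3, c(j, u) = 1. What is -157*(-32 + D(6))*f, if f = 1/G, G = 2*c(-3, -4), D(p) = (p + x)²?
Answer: 4867/2 ≈ 2433.5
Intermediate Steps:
x = -7 (x = -4 - 3 = -7)
D(p) = (-7 + p)² (D(p) = (p - 7)² = (-7 + p)²)
G = 2 (G = 2*1 = 2)
f = ½ (f = 1/2 = ½ ≈ 0.50000)
-157*(-32 + D(6))*f = -157*(-32 + (-7 + 6)²)/2 = -157*(-32 + (-1)²)/2 = -157*(-32 + 1)/2 = -(-4867)/2 = -157*(-31/2) = 4867/2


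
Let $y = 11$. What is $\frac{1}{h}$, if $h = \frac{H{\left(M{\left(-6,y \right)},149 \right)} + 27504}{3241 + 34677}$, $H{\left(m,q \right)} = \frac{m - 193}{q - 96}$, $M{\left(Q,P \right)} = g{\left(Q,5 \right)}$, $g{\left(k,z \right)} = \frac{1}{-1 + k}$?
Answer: $\frac{7033789}{5101316} \approx 1.3788$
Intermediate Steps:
$M{\left(Q,P \right)} = \frac{1}{-1 + Q}$
$H{\left(m,q \right)} = \frac{-193 + m}{-96 + q}$
$h = \frac{5101316}{7033789}$ ($h = \frac{\frac{-193 + \frac{1}{-1 - 6}}{-96 + 149} + 27504}{3241 + 34677} = \frac{\frac{-193 + \frac{1}{-7}}{53} + 27504}{37918} = \left(\frac{-193 - \frac{1}{7}}{53} + 27504\right) \frac{1}{37918} = \left(\frac{1}{53} \left(- \frac{1352}{7}\right) + 27504\right) \frac{1}{37918} = \left(- \frac{1352}{371} + 27504\right) \frac{1}{37918} = \frac{10202632}{371} \cdot \frac{1}{37918} = \frac{5101316}{7033789} \approx 0.72526$)
$\frac{1}{h} = \frac{1}{\frac{5101316}{7033789}} = \frac{7033789}{5101316}$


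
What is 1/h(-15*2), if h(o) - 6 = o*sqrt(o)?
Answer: 1/4506 + 5*I*sqrt(30)/4506 ≈ 0.00022193 + 0.0060777*I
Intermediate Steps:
h(o) = 6 + o**(3/2) (h(o) = 6 + o*sqrt(o) = 6 + o**(3/2))
1/h(-15*2) = 1/(6 + (-15*2)**(3/2)) = 1/(6 + (-30)**(3/2)) = 1/(6 - 30*I*sqrt(30))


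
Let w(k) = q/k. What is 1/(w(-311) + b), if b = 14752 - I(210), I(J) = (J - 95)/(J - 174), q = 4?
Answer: 11196/165127483 ≈ 6.7802e-5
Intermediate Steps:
w(k) = 4/k
I(J) = (-95 + J)/(-174 + J)
b = 530957/36 (b = 14752 - (-95 + 210)/(-174 + 210) = 14752 - 115/36 = 530957/36 ≈ 14749.)
1/(w(-311) + b) = 1/(4/(-311) + 530957/36) = 1/(4*(-1/311) + 530957/36) = 1/(-4/311 + 530957/36) = 1/(165127483/11196) = 11196/165127483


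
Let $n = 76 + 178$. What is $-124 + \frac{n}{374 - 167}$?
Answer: $- \frac{25414}{207} \approx -122.77$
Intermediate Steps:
$n = 254$
$-124 + \frac{n}{374 - 167} = -124 + \frac{1}{374 - 167} \cdot 254 = -124 + \frac{1}{207} \cdot 254 = -124 + \frac{254}{207} = - \frac{25414}{207}$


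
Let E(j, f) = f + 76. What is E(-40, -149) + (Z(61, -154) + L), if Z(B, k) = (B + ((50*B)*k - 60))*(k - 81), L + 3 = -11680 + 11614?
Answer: 110379123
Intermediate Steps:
L = -69 (L = -3 + (-11680 + 11614) = -3 - 66 = -69)
Z(B, k) = (-81 + k)*(-60 + B + 50*B*k) (Z(B, k) = (B + (50*B*k - 60))*(-81 + k) = (B + (-60 + 50*B*k))*(-81 + k) = (-60 + B + 50*B*k)*(-81 + k) = (-81 + k)*(-60 + B + 50*B*k))
E(j, f) = 76 + f
E(-40, -149) + (Z(61, -154) + L) = (76 - 149) + ((4860 - 81*61 - 60*(-154) - 4049*61*(-154) + 50*61*(-154)²) - 69) = -73 + ((4860 - 4941 + 9240 + 38036306 + 50*61*23716) - 69) = -73 + ((4860 - 4941 + 9240 + 38036306 + 72333800) - 69) = -73 + (110379265 - 69) = -73 + 110379196 = 110379123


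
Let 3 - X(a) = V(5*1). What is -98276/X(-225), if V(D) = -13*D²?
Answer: -24569/82 ≈ -299.62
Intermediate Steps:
X(a) = 328 (X(a) = 3 - (-13)*(5*1)² = 3 - (-13)*5² = 3 - (-13)*25 = 3 - 1*(-325) = 3 + 325 = 328)
-98276/X(-225) = -98276/328 = -98276*1/328 = -24569/82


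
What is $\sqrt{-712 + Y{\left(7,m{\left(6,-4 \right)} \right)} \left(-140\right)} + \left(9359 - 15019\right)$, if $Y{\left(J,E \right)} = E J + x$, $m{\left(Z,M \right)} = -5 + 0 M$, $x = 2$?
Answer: $-5660 + 2 \sqrt{977} \approx -5597.5$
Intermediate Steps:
$m{\left(Z,M \right)} = -5$ ($m{\left(Z,M \right)} = -5 + 0 = -5$)
$Y{\left(J,E \right)} = 2 + E J$ ($Y{\left(J,E \right)} = E J + 2 = 2 + E J$)
$\sqrt{-712 + Y{\left(7,m{\left(6,-4 \right)} \right)} \left(-140\right)} + \left(9359 - 15019\right) = \sqrt{-712 + \left(2 - 35\right) \left(-140\right)} + \left(9359 - 15019\right) = \sqrt{-712 - -4620} - 5660 = \sqrt{-712 + 4620} - 5660 = \sqrt{3908} - 5660 = 2 \sqrt{977} - 5660 = -5660 + 2 \sqrt{977}$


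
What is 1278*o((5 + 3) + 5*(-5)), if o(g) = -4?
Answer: -5112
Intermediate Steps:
1278*o((5 + 3) + 5*(-5)) = 1278*(-4) = -5112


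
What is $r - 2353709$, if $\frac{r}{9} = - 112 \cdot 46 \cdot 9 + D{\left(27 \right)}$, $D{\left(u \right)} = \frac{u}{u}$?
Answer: $-2771012$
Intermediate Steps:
$D{\left(u \right)} = 1$
$r = -417303$ ($r = 9 \left(- 112 \cdot 46 \cdot 9 + 1\right) = 9 \left(\left(-112\right) 414 + 1\right) = 9 \left(-46368 + 1\right) = 9 \left(-46367\right) = -417303$)
$r - 2353709 = -417303 - 2353709 = -2771012$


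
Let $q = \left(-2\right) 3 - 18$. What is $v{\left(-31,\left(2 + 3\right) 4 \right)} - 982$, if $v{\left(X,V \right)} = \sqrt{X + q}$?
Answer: $-982 + i \sqrt{55} \approx -982.0 + 7.4162 i$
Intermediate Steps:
$q = -24$ ($q = -6 - 18 = -24$)
$v{\left(X,V \right)} = \sqrt{-24 + X}$ ($v{\left(X,V \right)} = \sqrt{X - 24} = \sqrt{-24 + X}$)
$v{\left(-31,\left(2 + 3\right) 4 \right)} - 982 = \sqrt{-24 - 31} - 982 = \sqrt{-55} - 982 = i \sqrt{55} - 982 = -982 + i \sqrt{55}$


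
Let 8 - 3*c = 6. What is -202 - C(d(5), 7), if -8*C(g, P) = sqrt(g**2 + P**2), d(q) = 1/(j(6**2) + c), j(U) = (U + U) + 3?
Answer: -202 + sqrt(2524930)/1816 ≈ -201.13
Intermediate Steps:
c = 2/3 (c = 8/3 - 1/3*6 = 8/3 - 2 = 2/3 ≈ 0.66667)
j(U) = 3 + 2*U (j(U) = 2*U + 3 = 3 + 2*U)
d(q) = 3/227 (d(q) = 1/((3 + 2*6**2) + 2/3) = 1/((3 + 2*36) + 2/3) = 1/((3 + 72) + 2/3) = 1/(75 + 2/3) = 1/(227/3) = 3/227)
C(g, P) = -sqrt(P**2 + g**2)/8 (C(g, P) = -sqrt(g**2 + P**2)/8 = -sqrt(P**2 + g**2)/8)
-202 - C(d(5), 7) = -202 - (-1)*sqrt(7**2 + (3/227)**2)/8 = -202 - (-1)*sqrt(49 + 9/51529)/8 = -202 - (-1)*sqrt(2524930/51529)/8 = -202 - (-1)*sqrt(2524930)/227/8 = -202 - (-1)*sqrt(2524930)/1816 = -202 + sqrt(2524930)/1816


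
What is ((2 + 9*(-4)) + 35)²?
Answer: 1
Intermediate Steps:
((2 + 9*(-4)) + 35)² = ((2 - 36) + 35)² = (-34 + 35)² = 1² = 1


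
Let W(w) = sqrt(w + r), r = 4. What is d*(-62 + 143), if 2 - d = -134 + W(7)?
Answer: 11016 - 81*sqrt(11) ≈ 10747.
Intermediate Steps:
W(w) = sqrt(4 + w) (W(w) = sqrt(w + 4) = sqrt(4 + w))
d = 136 - sqrt(11) (d = 2 - (-134 + sqrt(4 + 7)) = 2 - (-134 + sqrt(11)) = 2 + (134 - sqrt(11)) = 136 - sqrt(11) ≈ 132.68)
d*(-62 + 143) = (136 - sqrt(11))*(-62 + 143) = (136 - sqrt(11))*81 = 11016 - 81*sqrt(11)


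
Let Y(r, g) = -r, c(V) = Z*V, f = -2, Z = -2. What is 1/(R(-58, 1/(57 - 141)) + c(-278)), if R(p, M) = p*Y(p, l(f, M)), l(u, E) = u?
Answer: -1/2808 ≈ -0.00035613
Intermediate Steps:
c(V) = -2*V
R(p, M) = -p² (R(p, M) = p*(-p) = -p²)
1/(R(-58, 1/(57 - 141)) + c(-278)) = 1/(-1*(-58)² - 2*(-278)) = 1/(-1*3364 + 556) = 1/(-3364 + 556) = 1/(-2808) = -1/2808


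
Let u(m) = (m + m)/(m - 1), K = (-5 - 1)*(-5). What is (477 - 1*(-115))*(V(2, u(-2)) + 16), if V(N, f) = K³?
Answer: 15993472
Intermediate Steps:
K = 30 (K = -6*(-5) = 30)
u(m) = 2*m/(-1 + m) (u(m) = (2*m)/(-1 + m) = 2*m/(-1 + m))
V(N, f) = 27000 (V(N, f) = 30³ = 27000)
(477 - 1*(-115))*(V(2, u(-2)) + 16) = (477 - 1*(-115))*(27000 + 16) = (477 + 115)*27016 = 592*27016 = 15993472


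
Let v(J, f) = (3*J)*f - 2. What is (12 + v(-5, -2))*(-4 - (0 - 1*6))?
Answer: 80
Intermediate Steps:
v(J, f) = -2 + 3*J*f (v(J, f) = 3*J*f - 2 = -2 + 3*J*f)
(12 + v(-5, -2))*(-4 - (0 - 1*6)) = (12 + (-2 + 3*(-5)*(-2)))*(-4 - (0 - 1*6)) = (12 + (-2 + 30))*(-4 - (0 - 6)) = (12 + 28)*(-4 - 1*(-6)) = 40*(-4 + 6) = 40*2 = 80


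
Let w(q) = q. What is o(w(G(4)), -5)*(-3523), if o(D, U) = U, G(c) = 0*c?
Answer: 17615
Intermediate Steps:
G(c) = 0
o(w(G(4)), -5)*(-3523) = -5*(-3523) = 17615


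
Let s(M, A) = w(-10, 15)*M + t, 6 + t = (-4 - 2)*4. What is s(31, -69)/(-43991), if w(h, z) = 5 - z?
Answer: 340/43991 ≈ 0.0077289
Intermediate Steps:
t = -30 (t = -6 + (-4 - 2)*4 = -6 - 6*4 = -6 - 24 = -30)
s(M, A) = -30 - 10*M (s(M, A) = (5 - 1*15)*M - 30 = (5 - 15)*M - 30 = -10*M - 30 = -30 - 10*M)
s(31, -69)/(-43991) = (-30 - 10*31)/(-43991) = (-30 - 310)*(-1/43991) = -340*(-1/43991) = 340/43991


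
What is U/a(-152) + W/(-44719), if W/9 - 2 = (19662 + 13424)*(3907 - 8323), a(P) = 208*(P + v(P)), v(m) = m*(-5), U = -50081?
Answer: 166294122207985/5655343616 ≈ 29405.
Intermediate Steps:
v(m) = -5*m
a(P) = -832*P (a(P) = 208*(P - 5*P) = 208*(-4*P) = -832*P)
W = -1314969966 (W = 18 + 9*((19662 + 13424)*(3907 - 8323)) = 18 + 9*(33086*(-4416)) = 18 + 9*(-146107776) = 18 - 1314969984 = -1314969966)
U/a(-152) + W/(-44719) = -50081/((-832*(-152))) - 1314969966/(-44719) = -50081/126464 - 1314969966*(-1/44719) = -50081*1/126464 + 1314969966/44719 = -50081/126464 + 1314969966/44719 = 166294122207985/5655343616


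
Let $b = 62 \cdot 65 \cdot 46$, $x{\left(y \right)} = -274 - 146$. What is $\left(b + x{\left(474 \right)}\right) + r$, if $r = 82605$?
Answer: $267565$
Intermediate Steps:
$x{\left(y \right)} = -420$ ($x{\left(y \right)} = -274 - 146 = -420$)
$b = 185380$ ($b = 4030 \cdot 46 = 185380$)
$\left(b + x{\left(474 \right)}\right) + r = \left(185380 - 420\right) + 82605 = 184960 + 82605 = 267565$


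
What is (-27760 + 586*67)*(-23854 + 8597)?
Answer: -175486014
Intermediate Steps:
(-27760 + 586*67)*(-23854 + 8597) = (-27760 + 39262)*(-15257) = 11502*(-15257) = -175486014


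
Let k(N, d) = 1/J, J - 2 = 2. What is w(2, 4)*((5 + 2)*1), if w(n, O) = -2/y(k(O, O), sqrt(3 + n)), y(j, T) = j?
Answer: -56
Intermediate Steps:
J = 4 (J = 2 + 2 = 4)
k(N, d) = 1/4
w(n, O) = -8 (w(n, O) = -2/1/4 = -2*4 = -8)
w(2, 4)*((5 + 2)*1) = -8*(5 + 2) = -56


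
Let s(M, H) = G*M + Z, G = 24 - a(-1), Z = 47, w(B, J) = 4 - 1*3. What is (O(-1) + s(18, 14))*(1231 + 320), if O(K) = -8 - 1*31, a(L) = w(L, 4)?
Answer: 654522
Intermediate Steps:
w(B, J) = 1 (w(B, J) = 4 - 3 = 1)
a(L) = 1
G = 23 (G = 24 - 1*1 = 24 - 1 = 23)
O(K) = -39 (O(K) = -8 - 31 = -39)
s(M, H) = 47 + 23*M (s(M, H) = 23*M + 47 = 47 + 23*M)
(O(-1) + s(18, 14))*(1231 + 320) = (-39 + (47 + 23*18))*(1231 + 320) = (-39 + (47 + 414))*1551 = (-39 + 461)*1551 = 422*1551 = 654522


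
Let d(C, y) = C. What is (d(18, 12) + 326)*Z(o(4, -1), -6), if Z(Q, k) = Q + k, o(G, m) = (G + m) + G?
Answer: 344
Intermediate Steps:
o(G, m) = m + 2*G
(d(18, 12) + 326)*Z(o(4, -1), -6) = (18 + 326)*((-1 + 2*4) - 6) = 344*((-1 + 8) - 6) = 344*(7 - 6) = 344*1 = 344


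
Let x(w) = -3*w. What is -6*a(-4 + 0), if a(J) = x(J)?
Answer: -72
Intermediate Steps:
a(J) = -3*J
-6*a(-4 + 0) = -(-18)*(-4 + 0) = -(-18)*(-4) = -6*12 = -72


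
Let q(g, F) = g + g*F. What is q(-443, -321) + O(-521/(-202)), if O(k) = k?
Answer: 28636041/202 ≈ 1.4176e+5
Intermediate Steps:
q(g, F) = g + F*g
q(-443, -321) + O(-521/(-202)) = -443*(1 - 321) - 521/(-202) = -443*(-320) - 521*(-1/202) = 141760 + 521/202 = 28636041/202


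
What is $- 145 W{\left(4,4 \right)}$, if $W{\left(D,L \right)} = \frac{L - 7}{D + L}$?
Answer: $\frac{435}{8} \approx 54.375$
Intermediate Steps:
$W{\left(D,L \right)} = \frac{-7 + L}{D + L}$
$- 145 W{\left(4,4 \right)} = - 145 \frac{-7 + 4}{4 + 4} = - 145 \cdot \frac{1}{8} \left(-3\right) = \left(-145\right) \left(- \frac{3}{8}\right) = \frac{435}{8}$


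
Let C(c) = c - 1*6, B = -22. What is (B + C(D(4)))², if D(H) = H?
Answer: 576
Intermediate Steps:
C(c) = -6 + c (C(c) = c - 6 = -6 + c)
(B + C(D(4)))² = (-22 + (-6 + 4))² = (-22 - 2)² = (-24)² = 576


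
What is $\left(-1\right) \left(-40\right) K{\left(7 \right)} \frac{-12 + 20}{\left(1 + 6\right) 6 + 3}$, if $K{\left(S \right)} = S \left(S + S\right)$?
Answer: $\frac{6272}{9} \approx 696.89$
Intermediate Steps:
$K{\left(S \right)} = 2 S^{2}$ ($K{\left(S \right)} = S 2 S = 2 S^{2}$)
$\left(-1\right) \left(-40\right) K{\left(7 \right)} \frac{-12 + 20}{\left(1 + 6\right) 6 + 3} = \left(-1\right) \left(-40\right) 2 \cdot 7^{2} \frac{-12 + 20}{\left(1 + 6\right) 6 + 3} = 40 \cdot 2 \cdot 49 \frac{8}{7 \cdot 6 + 3} = 40 \cdot 98 \frac{8}{42 + 3} = 3920 \cdot \frac{8}{45} = \frac{6272}{9}$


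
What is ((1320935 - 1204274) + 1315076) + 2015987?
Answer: 3447724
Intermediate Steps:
((1320935 - 1204274) + 1315076) + 2015987 = (116661 + 1315076) + 2015987 = 1431737 + 2015987 = 3447724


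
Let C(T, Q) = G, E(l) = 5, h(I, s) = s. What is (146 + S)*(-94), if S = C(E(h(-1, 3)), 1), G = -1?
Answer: -13630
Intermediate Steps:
C(T, Q) = -1
S = -1
(146 + S)*(-94) = (146 - 1)*(-94) = 145*(-94) = -13630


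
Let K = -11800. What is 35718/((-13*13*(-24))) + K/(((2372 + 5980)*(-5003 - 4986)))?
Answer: 3880122053/440604801 ≈ 8.8064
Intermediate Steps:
35718/((-13*13*(-24))) + K/(((2372 + 5980)*(-5003 - 4986))) = 35718/((-13*13*(-24))) - 11800*1/((-5003 - 4986)*(2372 + 5980)) = 35718/((-169*(-24))) - 11800/(8352*(-9989)) = 35718/4056 - 11800/(-83428128) = 35718*(1/4056) - 11800*(-1/83428128) = 5953/676 + 1475/10428516 = 3880122053/440604801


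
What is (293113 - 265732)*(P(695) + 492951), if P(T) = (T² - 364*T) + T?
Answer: 19815383271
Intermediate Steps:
P(T) = T² - 363*T
(293113 - 265732)*(P(695) + 492951) = (293113 - 265732)*(695*(-363 + 695) + 492951) = 27381*(695*332 + 492951) = 27381*(230740 + 492951) = 27381*723691 = 19815383271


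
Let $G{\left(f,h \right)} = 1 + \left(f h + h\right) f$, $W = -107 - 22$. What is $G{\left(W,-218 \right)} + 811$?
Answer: $-3598804$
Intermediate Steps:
$W = -129$ ($W = -107 - 22 = -129$)
$G{\left(f,h \right)} = 1 + f \left(h + f h\right)$ ($G{\left(f,h \right)} = 1 + \left(h + f h\right) f = 1 + f \left(h + f h\right)$)
$G{\left(W,-218 \right)} + 811 = \left(1 - -28122 - 218 \left(-129\right)^{2}\right) + 811 = \left(1 + 28122 - 3627738\right) + 811 = -3599615 + 811 = -3598804$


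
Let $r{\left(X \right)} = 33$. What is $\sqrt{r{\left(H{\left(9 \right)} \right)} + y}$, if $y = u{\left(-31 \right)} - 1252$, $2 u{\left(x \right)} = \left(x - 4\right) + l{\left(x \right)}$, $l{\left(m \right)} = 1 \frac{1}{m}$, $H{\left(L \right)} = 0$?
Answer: $\frac{74 i \sqrt{217}}{31} \approx 35.164 i$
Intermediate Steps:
$l{\left(m \right)} = \frac{1}{m}$
$u{\left(x \right)} = -2 + \frac{x}{2} + \frac{1}{2 x}$ ($u{\left(x \right)} = \frac{\left(x - 4\right) + \frac{1}{x}}{2} = \frac{\left(-4 + x\right) + \frac{1}{x}}{2} = \frac{-4 + x + \frac{1}{x}}{2} = -2 + \frac{x}{2} + \frac{1}{2 x}$)
$y = - \frac{39355}{31}$ ($y = \frac{1 - 31 \left(-4 - 31\right)}{2 \left(-31\right)} - 1252 = \frac{1}{2} \left(- \frac{1}{31}\right) \left(1 - -1085\right) - 1252 = \frac{1}{2} \left(- \frac{1}{31}\right) \left(1 + 1085\right) - 1252 = \frac{1}{2} \left(- \frac{1}{31}\right) 1086 - 1252 = - \frac{543}{31} - 1252 = - \frac{39355}{31} \approx -1269.5$)
$\sqrt{r{\left(H{\left(9 \right)} \right)} + y} = \sqrt{33 - \frac{39355}{31}} = \sqrt{- \frac{38332}{31}} = \frac{74 i \sqrt{217}}{31}$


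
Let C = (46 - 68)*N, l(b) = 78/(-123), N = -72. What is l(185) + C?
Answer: 64918/41 ≈ 1583.4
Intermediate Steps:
l(b) = -26/41 (l(b) = 78*(-1/123) = -26/41)
C = 1584 (C = (46 - 68)*(-72) = -22*(-72) = 1584)
l(185) + C = -26/41 + 1584 = 64918/41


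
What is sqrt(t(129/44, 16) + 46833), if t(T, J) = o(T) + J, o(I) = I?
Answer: sqrt(22676335)/22 ≈ 216.45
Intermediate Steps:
t(T, J) = J + T (t(T, J) = T + J = J + T)
sqrt(t(129/44, 16) + 46833) = sqrt((16 + 129/44) + 46833) = sqrt(833/44 + 46833) = sqrt(2061485/44) = sqrt(22676335)/22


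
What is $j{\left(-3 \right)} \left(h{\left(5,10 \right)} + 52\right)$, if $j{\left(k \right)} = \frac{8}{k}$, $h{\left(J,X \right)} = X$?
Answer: $- \frac{496}{3} \approx -165.33$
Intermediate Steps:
$j{\left(-3 \right)} \left(h{\left(5,10 \right)} + 52\right) = \frac{8}{-3} \left(10 + 52\right) = 8 \left(- \frac{1}{3}\right) 62 = \left(- \frac{8}{3}\right) 62 = - \frac{496}{3}$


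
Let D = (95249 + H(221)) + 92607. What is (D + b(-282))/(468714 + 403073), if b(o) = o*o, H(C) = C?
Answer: 267601/871787 ≈ 0.30696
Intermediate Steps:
b(o) = o²
D = 188077 (D = (95249 + 221) + 92607 = 95470 + 92607 = 188077)
(D + b(-282))/(468714 + 403073) = (188077 + (-282)²)/(468714 + 403073) = (188077 + 79524)/871787 = 267601*(1/871787) = 267601/871787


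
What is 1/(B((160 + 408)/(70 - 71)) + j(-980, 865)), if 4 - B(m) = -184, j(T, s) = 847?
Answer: 1/1035 ≈ 0.00096618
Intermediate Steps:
B(m) = 188 (B(m) = 4 - 1*(-184) = 4 + 184 = 188)
1/(B((160 + 408)/(70 - 71)) + j(-980, 865)) = 1/(188 + 847) = 1/1035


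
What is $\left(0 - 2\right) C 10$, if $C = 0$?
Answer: $0$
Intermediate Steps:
$\left(0 - 2\right) C 10 = \left(0 - 2\right) 0 \cdot 10 = \left(-2\right) 0 \cdot 10 = 0 \cdot 10 = 0$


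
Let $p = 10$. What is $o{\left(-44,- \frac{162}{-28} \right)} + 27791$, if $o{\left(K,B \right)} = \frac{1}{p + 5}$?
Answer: $\frac{416866}{15} \approx 27791.0$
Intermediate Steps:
$o{\left(K,B \right)} = \frac{1}{15}$ ($o{\left(K,B \right)} = \frac{1}{10 + 5} = \frac{1}{15}$)
$o{\left(-44,- \frac{162}{-28} \right)} + 27791 = \frac{1}{15} + 27791 = \frac{416866}{15}$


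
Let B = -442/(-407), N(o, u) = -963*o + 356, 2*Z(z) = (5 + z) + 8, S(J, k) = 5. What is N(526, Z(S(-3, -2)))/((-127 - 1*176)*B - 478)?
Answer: 103008037/164236 ≈ 627.20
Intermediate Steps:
Z(z) = 13/2 + z/2 (Z(z) = ((5 + z) + 8)/2 = (13 + z)/2 = 13/2 + z/2)
N(o, u) = 356 - 963*o
B = 442/407 (B = -442*(-1/407) = 442/407 ≈ 1.0860)
N(526, Z(S(-3, -2)))/((-127 - 1*176)*B - 478) = (356 - 963*526)/((-127 - 1*176)*(442/407) - 478) = (356 - 506538)/((-127 - 176)*(442/407) - 478) = -506182/(-303*442/407 - 478) = -506182/(-133926/407 - 478) = -506182/(-328472/407) = -506182*(-407/328472) = 103008037/164236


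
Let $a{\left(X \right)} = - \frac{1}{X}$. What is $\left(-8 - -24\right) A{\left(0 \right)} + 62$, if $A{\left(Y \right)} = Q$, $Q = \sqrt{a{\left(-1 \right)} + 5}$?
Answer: $62 + 16 \sqrt{6} \approx 101.19$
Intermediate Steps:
$Q = \sqrt{6}$ ($Q = \sqrt{- \frac{1}{-1} + 5} = \sqrt{\left(-1\right) \left(-1\right) + 5} = \sqrt{1 + 5} = \sqrt{6} \approx 2.4495$)
$A{\left(Y \right)} = \sqrt{6}$
$\left(-8 - -24\right) A{\left(0 \right)} + 62 = \left(-8 - -24\right) \sqrt{6} + 62 = \left(-8 + 24\right) \sqrt{6} + 62 = 16 \sqrt{6} + 62 = 62 + 16 \sqrt{6}$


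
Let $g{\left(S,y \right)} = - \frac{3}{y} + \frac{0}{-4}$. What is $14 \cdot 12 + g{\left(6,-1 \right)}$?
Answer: $171$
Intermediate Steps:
$g{\left(S,y \right)} = - \frac{3}{y}$ ($g{\left(S,y \right)} = - \frac{3}{y} + 0 \left(- \frac{1}{4}\right) = - \frac{3}{y} + 0 = - \frac{3}{y}$)
$14 \cdot 12 + g{\left(6,-1 \right)} = 14 \cdot 12 - \frac{3}{-1} = 168 - -3 = 168 + 3 = 171$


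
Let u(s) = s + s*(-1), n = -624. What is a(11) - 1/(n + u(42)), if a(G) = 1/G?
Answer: 635/6864 ≈ 0.092512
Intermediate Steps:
u(s) = 0 (u(s) = s - s = 0)
a(11) - 1/(n + u(42)) = 1/11 - 1/(-624 + 0) = 1/11 - 1/(-624) = 1/11 - 1*(-1/624) = 1/11 + 1/624 = 635/6864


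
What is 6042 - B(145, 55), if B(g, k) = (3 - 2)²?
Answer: 6041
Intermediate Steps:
B(g, k) = 1 (B(g, k) = 1² = 1)
6042 - B(145, 55) = 6042 - 1*1 = 6042 - 1 = 6041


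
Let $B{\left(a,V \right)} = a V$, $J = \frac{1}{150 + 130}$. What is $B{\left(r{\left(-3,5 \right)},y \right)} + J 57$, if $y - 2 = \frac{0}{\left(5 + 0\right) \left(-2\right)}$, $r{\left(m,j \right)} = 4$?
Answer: $\frac{2297}{280} \approx 8.2036$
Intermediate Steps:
$J = \frac{1}{280} \approx 0.0035714$
$y = 2$ ($y = 2 + \frac{0}{\left(5 + 0\right) \left(-2\right)} = 2 + \frac{0}{5 \left(-2\right)} = 2 + \frac{0}{-10} = 2 + 0 \left(- \frac{1}{10}\right) = 2 + 0 = 2$)
$B{\left(a,V \right)} = V a$
$B{\left(r{\left(-3,5 \right)},y \right)} + J 57 = 2 \cdot 4 + \frac{1}{280} \cdot 57 = 8 + \frac{57}{280} = \frac{2297}{280}$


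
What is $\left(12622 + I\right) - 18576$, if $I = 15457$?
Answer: $9503$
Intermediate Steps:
$\left(12622 + I\right) - 18576 = \left(12622 + 15457\right) - 18576 = 28079 - 18576 = 9503$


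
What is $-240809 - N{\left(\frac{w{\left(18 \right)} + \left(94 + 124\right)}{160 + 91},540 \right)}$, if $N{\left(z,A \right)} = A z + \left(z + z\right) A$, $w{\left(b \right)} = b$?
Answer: $- \frac{60825379}{251} \approx -2.4233 \cdot 10^{5}$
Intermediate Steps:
$N{\left(z,A \right)} = 3 A z$ ($N{\left(z,A \right)} = A z + 2 z A = A z + 2 A z = 3 A z$)
$-240809 - N{\left(\frac{w{\left(18 \right)} + \left(94 + 124\right)}{160 + 91},540 \right)} = -240809 - 3 \cdot 540 \frac{18 + \left(94 + 124\right)}{160 + 91} = -240809 - 3 \cdot 540 \frac{18 + 218}{251} = -240809 - 3 \cdot 540 \cdot 236 \cdot \frac{1}{251} = -240809 - 3 \cdot 540 \cdot \frac{236}{251} = -240809 - \frac{382320}{251} = - \frac{60825379}{251}$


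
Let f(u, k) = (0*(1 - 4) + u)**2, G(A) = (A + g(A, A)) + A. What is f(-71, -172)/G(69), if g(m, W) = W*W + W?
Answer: 5041/4968 ≈ 1.0147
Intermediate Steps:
g(m, W) = W + W**2 (g(m, W) = W**2 + W = W + W**2)
G(A) = 2*A + A*(1 + A) (G(A) = (A + A*(1 + A)) + A = 2*A + A*(1 + A))
f(u, k) = u**2 (f(u, k) = (0*(-3) + u)**2 = (0 + u)**2 = u**2)
f(-71, -172)/G(69) = (-71)**2/((69*(3 + 69))) = 5041/((69*72)) = 5041/4968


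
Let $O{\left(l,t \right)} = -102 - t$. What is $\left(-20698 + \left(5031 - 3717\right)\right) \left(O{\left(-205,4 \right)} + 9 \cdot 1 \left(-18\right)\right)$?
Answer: $5194912$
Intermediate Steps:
$\left(-20698 + \left(5031 - 3717\right)\right) \left(O{\left(-205,4 \right)} + 9 \cdot 1 \left(-18\right)\right) = \left(-20698 + \left(5031 - 3717\right)\right) \left(\left(-102 - 4\right) + 9 \cdot 1 \left(-18\right)\right) = \left(-20698 + 1314\right) \left(\left(-102 - 4\right) + 9 \left(-18\right)\right) = - 19384 \left(-106 - 162\right) = \left(-19384\right) \left(-268\right) = 5194912$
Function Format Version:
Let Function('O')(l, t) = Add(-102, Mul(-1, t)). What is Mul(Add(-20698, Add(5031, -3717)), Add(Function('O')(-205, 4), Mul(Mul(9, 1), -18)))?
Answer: 5194912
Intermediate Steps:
Mul(Add(-20698, Add(5031, -3717)), Add(Function('O')(-205, 4), Mul(Mul(9, 1), -18))) = Mul(Add(-20698, Add(5031, -3717)), Add(Add(-102, Mul(-1, 4)), Mul(Mul(9, 1), -18))) = Mul(Add(-20698, 1314), Add(Add(-102, -4), Mul(9, -18))) = Mul(-19384, Add(-106, -162)) = Mul(-19384, -268) = 5194912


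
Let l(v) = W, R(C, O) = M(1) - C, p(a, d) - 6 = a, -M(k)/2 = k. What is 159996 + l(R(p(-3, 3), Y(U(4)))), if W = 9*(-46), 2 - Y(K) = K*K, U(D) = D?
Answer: 159582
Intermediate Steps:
M(k) = -2*k
Y(K) = 2 - K² (Y(K) = 2 - K*K = 2 - K²)
p(a, d) = 6 + a
R(C, O) = -2 - C (R(C, O) = -2*1 - C = -2 - C)
W = -414
l(v) = -414
159996 + l(R(p(-3, 3), Y(U(4)))) = 159996 - 414 = 159582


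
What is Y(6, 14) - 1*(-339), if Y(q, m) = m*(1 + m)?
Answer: 549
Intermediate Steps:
Y(6, 14) - 1*(-339) = 14*(1 + 14) - 1*(-339) = 14*15 + 339 = 210 + 339 = 549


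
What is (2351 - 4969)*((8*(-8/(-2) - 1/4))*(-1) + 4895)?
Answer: -12736570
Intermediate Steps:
(2351 - 4969)*((8*(-8/(-2) - 1/4))*(-1) + 4895) = -2618*((8*(-8*(-½) - 1*¼))*(-1) + 4895) = -2618*((8*(4 - ¼))*(-1) + 4895) = -2618*((8*(15/4))*(-1) + 4895) = -2618*(30*(-1) + 4895) = -2618*(-30 + 4895) = -2618*4865 = -12736570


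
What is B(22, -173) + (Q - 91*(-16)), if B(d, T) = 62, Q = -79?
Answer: 1439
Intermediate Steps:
B(22, -173) + (Q - 91*(-16)) = 62 + (-79 - 91*(-16)) = 62 + (-79 + 1456) = 62 + 1377 = 1439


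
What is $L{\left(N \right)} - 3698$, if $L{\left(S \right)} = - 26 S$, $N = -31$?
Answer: $-2892$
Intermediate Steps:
$L{\left(N \right)} - 3698 = \left(-26\right) \left(-31\right) - 3698 = 806 - 3698 = -2892$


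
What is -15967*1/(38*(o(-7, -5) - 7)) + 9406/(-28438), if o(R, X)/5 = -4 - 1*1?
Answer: 221315925/17290304 ≈ 12.800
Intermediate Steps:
o(R, X) = -25 (o(R, X) = 5*(-4 - 1*1) = 5*(-4 - 1) = 5*(-5) = -25)
-15967*1/(38*(o(-7, -5) - 7)) + 9406/(-28438) = -15967*1/(38*(-25 - 7)) + 9406/(-28438) = -15967/((-32*38)) + 9406*(-1/28438) = -15967/(-1216) - 4703/14219 = -15967*(-1/1216) - 4703/14219 = 15967/1216 - 4703/14219 = 221315925/17290304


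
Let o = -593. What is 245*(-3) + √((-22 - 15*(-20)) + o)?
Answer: -735 + 3*I*√35 ≈ -735.0 + 17.748*I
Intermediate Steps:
245*(-3) + √((-22 - 15*(-20)) + o) = 245*(-3) + √((-22 - 15*(-20)) - 593) = -735 + √((-22 + 300) - 593) = -735 + √(278 - 593) = -735 + √(-315) = -735 + 3*I*√35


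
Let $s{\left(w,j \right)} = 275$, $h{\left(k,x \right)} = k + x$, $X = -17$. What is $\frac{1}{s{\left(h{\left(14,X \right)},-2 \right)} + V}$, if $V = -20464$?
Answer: $- \frac{1}{20189} \approx -4.9532 \cdot 10^{-5}$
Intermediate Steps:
$\frac{1}{s{\left(h{\left(14,X \right)},-2 \right)} + V} = \frac{1}{275 - 20464} = \frac{1}{-20189} = - \frac{1}{20189}$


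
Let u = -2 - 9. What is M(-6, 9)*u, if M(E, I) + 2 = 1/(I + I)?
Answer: 385/18 ≈ 21.389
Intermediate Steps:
u = -11
M(E, I) = -2 + 1/(2*I) (M(E, I) = -2 + 1/(I + I) = -2 + 1/(2*I))
M(-6, 9)*u = (-2 + (½)/9)*(-11) = (-2 + (½)*(⅑))*(-11) = (-2 + 1/18)*(-11) = -35/18*(-11) = 385/18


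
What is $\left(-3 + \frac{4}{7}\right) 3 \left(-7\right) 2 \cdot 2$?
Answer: $204$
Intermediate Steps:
$\left(-3 + \frac{4}{7}\right) 3 \left(-7\right) 2 \cdot 2 = \left(-3 + 4 \cdot \frac{1}{7}\right) 3 \left(\left(-14\right) 2\right) = \left(-3 + \frac{4}{7}\right) 3 \left(-28\right) = \left(- \frac{17}{7}\right) 3 \left(-28\right) = \left(- \frac{51}{7}\right) \left(-28\right) = 204$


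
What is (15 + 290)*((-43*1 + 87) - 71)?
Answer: -8235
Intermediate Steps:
(15 + 290)*((-43*1 + 87) - 71) = 305*((-43 + 87) - 71) = 305*(44 - 71) = 305*(-27) = -8235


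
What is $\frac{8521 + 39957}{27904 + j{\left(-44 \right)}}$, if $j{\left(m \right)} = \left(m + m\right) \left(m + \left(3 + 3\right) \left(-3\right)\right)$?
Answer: $\frac{24239}{16680} \approx 1.4532$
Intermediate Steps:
$j{\left(m \right)} = 2 m \left(-18 + m\right)$ ($j{\left(m \right)} = 2 m \left(m + 6 \left(-3\right)\right) = 2 m \left(m - 18\right) = 2 m \left(-18 + m\right)$)
$\frac{8521 + 39957}{27904 + j{\left(-44 \right)}} = \frac{8521 + 39957}{27904 + 2 \left(-44\right) \left(-18 - 44\right)} = \frac{48478}{27904 + 2 \left(-44\right) \left(-62\right)} = \frac{48478}{27904 + 5456} = \frac{48478}{33360} = 48478 \cdot \frac{1}{33360} = \frac{24239}{16680}$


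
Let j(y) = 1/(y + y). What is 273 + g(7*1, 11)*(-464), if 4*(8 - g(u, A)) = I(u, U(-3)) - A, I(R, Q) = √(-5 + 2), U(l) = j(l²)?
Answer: -4715 + 116*I*√3 ≈ -4715.0 + 200.92*I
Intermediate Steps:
j(y) = 1/(2*y)
U(l) = 1/(2*l²) (U(l) = 1/(2*(l²)) = 1/(2*l²))
I(R, Q) = I*√3 (I(R, Q) = √(-3) = I*√3)
g(u, A) = 8 + A/4 - I*√3/4 (g(u, A) = 8 - (I*√3 - A)/4 = 8 - (-A + I*√3)/4 = 8 + (A/4 - I*√3/4) = 8 + A/4 - I*√3/4)
273 + g(7*1, 11)*(-464) = 273 + (8 + (¼)*11 - I*√3/4)*(-464) = 273 + (8 + 11/4 - I*√3/4)*(-464) = 273 + (43/4 - I*√3/4)*(-464) = 273 + (-4988 + 116*I*√3) = -4715 + 116*I*√3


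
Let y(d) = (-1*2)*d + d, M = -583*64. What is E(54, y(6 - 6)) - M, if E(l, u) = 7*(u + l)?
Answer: 37690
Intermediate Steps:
M = -37312
y(d) = -d (y(d) = -2*d + d = -d)
E(l, u) = 7*l + 7*u (E(l, u) = 7*(l + u) = 7*l + 7*u)
E(54, y(6 - 6)) - M = (7*54 + 7*(-(6 - 6))) - 1*(-37312) = (378 + 7*(-1*0)) + 37312 = (378 + 7*0) + 37312 = (378 + 0) + 37312 = 378 + 37312 = 37690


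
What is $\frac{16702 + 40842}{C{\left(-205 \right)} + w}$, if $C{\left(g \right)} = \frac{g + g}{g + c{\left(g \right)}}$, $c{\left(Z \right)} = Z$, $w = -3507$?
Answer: $- \frac{28772}{1753} \approx -16.413$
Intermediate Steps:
$C{\left(g \right)} = 1$ ($C{\left(g \right)} = \frac{g + g}{g + g} = \frac{2 g}{2 g} = 2 g \frac{1}{2 g} = 1$)
$\frac{16702 + 40842}{C{\left(-205 \right)} + w} = \frac{16702 + 40842}{1 - 3507} = \frac{57544}{-3506} = 57544 \left(- \frac{1}{3506}\right) = - \frac{28772}{1753}$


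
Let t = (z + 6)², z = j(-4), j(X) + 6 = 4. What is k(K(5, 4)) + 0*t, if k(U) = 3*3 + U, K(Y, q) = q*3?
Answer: 21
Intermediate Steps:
j(X) = -2 (j(X) = -6 + 4 = -2)
z = -2
K(Y, q) = 3*q
k(U) = 9 + U
t = 16 (t = (-2 + 6)² = 4² = 16)
k(K(5, 4)) + 0*t = (9 + 3*4) + 0*16 = (9 + 12) + 0 = 21 + 0 = 21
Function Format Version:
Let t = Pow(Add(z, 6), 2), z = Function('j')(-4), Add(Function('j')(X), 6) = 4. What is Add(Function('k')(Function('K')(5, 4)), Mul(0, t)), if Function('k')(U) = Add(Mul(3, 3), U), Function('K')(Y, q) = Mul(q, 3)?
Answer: 21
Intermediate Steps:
Function('j')(X) = -2 (Function('j')(X) = Add(-6, 4) = -2)
z = -2
Function('K')(Y, q) = Mul(3, q)
Function('k')(U) = Add(9, U)
t = 16 (t = Pow(Add(-2, 6), 2) = Pow(4, 2) = 16)
Add(Function('k')(Function('K')(5, 4)), Mul(0, t)) = Add(Add(9, Mul(3, 4)), Mul(0, 16)) = Add(Add(9, 12), 0) = Add(21, 0) = 21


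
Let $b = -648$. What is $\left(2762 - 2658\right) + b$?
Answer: $-544$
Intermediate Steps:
$\left(2762 - 2658\right) + b = \left(2762 - 2658\right) - 648 = 104 - 648 = -544$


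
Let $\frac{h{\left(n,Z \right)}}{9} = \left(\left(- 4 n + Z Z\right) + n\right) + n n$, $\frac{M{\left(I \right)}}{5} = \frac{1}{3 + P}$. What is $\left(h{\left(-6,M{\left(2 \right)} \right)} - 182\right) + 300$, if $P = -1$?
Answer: $\frac{2641}{4} \approx 660.25$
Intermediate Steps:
$M{\left(I \right)} = \frac{5}{2}$ ($M{\left(I \right)} = \frac{5}{3 - 1} = \frac{5}{2}$)
$h{\left(n,Z \right)} = - 27 n + 9 Z^{2} + 9 n^{2}$ ($h{\left(n,Z \right)} = 9 \left(\left(\left(- 4 n + Z Z\right) + n\right) + n n\right) = 9 \left(\left(\left(- 4 n + Z^{2}\right) + n\right) + n^{2}\right) = 9 \left(\left(\left(Z^{2} - 4 n\right) + n\right) + n^{2}\right) = 9 \left(\left(Z^{2} - 3 n\right) + n^{2}\right) = 9 \left(Z^{2} + n^{2} - 3 n\right) = - 27 n + 9 Z^{2} + 9 n^{2}$)
$\left(h{\left(-6,M{\left(2 \right)} \right)} - 182\right) + 300 = \left(\left(\left(-27\right) \left(-6\right) + 9 \left(\frac{5}{2}\right)^{2} + 9 \left(-6\right)^{2}\right) - 182\right) + 300 = \left(\left(162 + 9 \cdot \frac{25}{4} + 9 \cdot 36\right) - 182\right) + 300 = \left(\left(162 + \frac{225}{4} + 324\right) - 182\right) + 300 = \left(\frac{2169}{4} - 182\right) + 300 = \frac{1441}{4} + 300 = \frac{2641}{4}$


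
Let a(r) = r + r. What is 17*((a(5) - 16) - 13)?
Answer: -323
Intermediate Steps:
a(r) = 2*r
17*((a(5) - 16) - 13) = 17*((2*5 - 16) - 13) = 17*((10 - 16) - 13) = 17*(-6 - 13) = 17*(-19) = -323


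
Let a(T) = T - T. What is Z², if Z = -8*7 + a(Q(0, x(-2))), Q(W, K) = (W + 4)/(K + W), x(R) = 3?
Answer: 3136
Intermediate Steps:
Q(W, K) = (4 + W)/(K + W)
a(T) = 0
Z = -56 (Z = -8*7 + 0 = -56 + 0 = -56)
Z² = (-56)² = 3136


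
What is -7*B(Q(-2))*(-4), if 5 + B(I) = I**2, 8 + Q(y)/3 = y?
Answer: 25060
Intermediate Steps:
Q(y) = -24 + 3*y
B(I) = -5 + I**2
-7*B(Q(-2))*(-4) = -7*(-5 + (-24 + 3*(-2))**2)*(-4) = -7*(-5 + (-24 - 6)**2)*(-4) = -7*(-5 + (-30)**2)*(-4) = -7*(-5 + 900)*(-4) = -7*895*(-4) = -6265*(-4) = 25060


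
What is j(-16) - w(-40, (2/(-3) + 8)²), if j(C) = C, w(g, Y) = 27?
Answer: -43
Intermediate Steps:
j(-16) - w(-40, (2/(-3) + 8)²) = -16 - 1*27 = -16 - 27 = -43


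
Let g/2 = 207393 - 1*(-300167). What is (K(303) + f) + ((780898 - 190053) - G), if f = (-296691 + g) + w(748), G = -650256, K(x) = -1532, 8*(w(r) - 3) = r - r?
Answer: 1958001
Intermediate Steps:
w(r) = 3 (w(r) = 3 + (r - r)/8 = 3 + (⅛)*0 = 3 + 0 = 3)
g = 1015120 (g = 2*(207393 - 1*(-300167)) = 2*(207393 + 300167) = 2*507560 = 1015120)
f = 718432 (f = (-296691 + 1015120) + 3 = 718429 + 3 = 718432)
(K(303) + f) + ((780898 - 190053) - G) = (-1532 + 718432) + ((780898 - 190053) - 1*(-650256)) = 716900 + (590845 + 650256) = 716900 + 1241101 = 1958001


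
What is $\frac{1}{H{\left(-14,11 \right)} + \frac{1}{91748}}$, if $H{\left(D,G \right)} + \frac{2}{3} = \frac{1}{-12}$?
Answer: $- \frac{45874}{34405} \approx -1.3334$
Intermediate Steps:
$H{\left(D,G \right)} = - \frac{3}{4}$ ($H{\left(D,G \right)} = - \frac{2}{3} + \frac{1}{-12} = - \frac{2}{3} - \frac{1}{12} = - \frac{3}{4}$)
$\frac{1}{H{\left(-14,11 \right)} + \frac{1}{91748}} = \frac{1}{- \frac{3}{4} + \frac{1}{91748}} = \frac{1}{- \frac{34405}{45874}} = - \frac{45874}{34405}$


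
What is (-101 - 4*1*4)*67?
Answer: -7839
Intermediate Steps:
(-101 - 4*1*4)*67 = (-101 - 4*4)*67 = (-101 - 16)*67 = -117*67 = -7839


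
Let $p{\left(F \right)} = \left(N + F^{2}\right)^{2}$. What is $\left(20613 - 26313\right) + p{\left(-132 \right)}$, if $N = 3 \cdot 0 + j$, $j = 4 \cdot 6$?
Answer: $304427004$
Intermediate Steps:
$j = 24$
$N = 24$ ($N = 3 \cdot 0 + 24 = 0 + 24 = 24$)
$p{\left(F \right)} = \left(24 + F^{2}\right)^{2}$
$\left(20613 - 26313\right) + p{\left(-132 \right)} = \left(20613 - 26313\right) + \left(24 + \left(-132\right)^{2}\right)^{2} = -5700 + \left(24 + 17424\right)^{2} = -5700 + 17448^{2} = -5700 + 304432704 = 304427004$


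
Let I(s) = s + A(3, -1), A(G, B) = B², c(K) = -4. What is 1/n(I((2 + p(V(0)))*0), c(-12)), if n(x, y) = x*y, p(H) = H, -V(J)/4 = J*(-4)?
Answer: -¼ ≈ -0.25000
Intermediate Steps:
V(J) = 16*J (V(J) = -4*J*(-4) = -(-16)*J = 16*J)
I(s) = 1 + s (I(s) = s + (-1)² = s + 1 = 1 + s)
1/n(I((2 + p(V(0)))*0), c(-12)) = 1/((1 + (2 + 16*0)*0)*(-4)) = 1/((1 + (2 + 0)*0)*(-4)) = 1/((1 + 2*0)*(-4)) = 1/((1 + 0)*(-4)) = 1/(1*(-4)) = 1/(-4) = -¼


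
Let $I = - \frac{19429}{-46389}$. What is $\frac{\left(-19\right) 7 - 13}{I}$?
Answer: $- \frac{6772794}{19429} \approx -348.59$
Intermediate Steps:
$I = \frac{19429}{46389}$ ($I = \left(-19429\right) \left(- \frac{1}{46389}\right) = \frac{19429}{46389} \approx 0.41883$)
$\frac{\left(-19\right) 7 - 13}{I} = \frac{\left(-19\right) 7 - 13}{\frac{19429}{46389}} = \left(-133 - 13\right) \frac{46389}{19429} = \left(-146\right) \frac{46389}{19429} = - \frac{6772794}{19429}$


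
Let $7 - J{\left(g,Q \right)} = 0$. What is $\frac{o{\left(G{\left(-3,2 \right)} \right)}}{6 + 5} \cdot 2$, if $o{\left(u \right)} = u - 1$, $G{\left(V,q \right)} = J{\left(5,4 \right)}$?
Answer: $\frac{12}{11} \approx 1.0909$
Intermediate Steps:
$J{\left(g,Q \right)} = 7$ ($J{\left(g,Q \right)} = 7 - 0 = 7 + 0 = 7$)
$G{\left(V,q \right)} = 7$
$o{\left(u \right)} = -1 + u$
$\frac{o{\left(G{\left(-3,2 \right)} \right)}}{6 + 5} \cdot 2 = \frac{-1 + 7}{6 + 5} \cdot 2 = \frac{1}{11} \cdot 6 \cdot 2 = \frac{6}{11} \cdot 2 = \frac{12}{11}$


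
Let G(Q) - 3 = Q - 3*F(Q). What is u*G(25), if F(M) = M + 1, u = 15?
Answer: -750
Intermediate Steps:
F(M) = 1 + M
G(Q) = -2*Q (G(Q) = 3 + (Q - 3*(1 + Q)) = 3 + (Q + (-3 - 3*Q)) = 3 + (-3 - 2*Q) = -2*Q)
u*G(25) = 15*(-2*25) = 15*(-50) = -750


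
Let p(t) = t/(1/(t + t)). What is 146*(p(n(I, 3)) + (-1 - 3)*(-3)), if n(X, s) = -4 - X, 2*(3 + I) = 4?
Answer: 4380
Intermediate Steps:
I = -1 (I = -3 + (½)*4 = -3 + 2 = -1)
p(t) = 2*t² (p(t) = t/(1/(2*t)) = t/((1/(2*t))) = t*(2*t) = 2*t²)
146*(p(n(I, 3)) + (-1 - 3)*(-3)) = 146*(2*(-4 - 1*(-1))² + (-1 - 3)*(-3)) = 146*(2*(-4 + 1)² - 4*(-3)) = 146*(2*(-3)² + 12) = 146*(2*9 + 12) = 146*(18 + 12) = 146*30 = 4380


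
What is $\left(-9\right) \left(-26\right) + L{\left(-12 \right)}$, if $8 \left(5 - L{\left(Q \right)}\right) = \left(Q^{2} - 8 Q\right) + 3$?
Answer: $\frac{1669}{8} \approx 208.63$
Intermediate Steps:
$L{\left(Q \right)} = \frac{37}{8} + Q - \frac{Q^{2}}{8}$ ($L{\left(Q \right)} = 5 - \frac{\left(Q^{2} - 8 Q\right) + 3}{8} = 5 - \frac{3 + Q^{2} - 8 Q}{8} = 5 - \left(\frac{3}{8} - Q + \frac{Q^{2}}{8}\right) = \frac{37}{8} + Q - \frac{Q^{2}}{8}$)
$\left(-9\right) \left(-26\right) + L{\left(-12 \right)} = \left(-9\right) \left(-26\right) - \left(\frac{59}{8} + 18\right) = 234 - \frac{203}{8} = \frac{1669}{8}$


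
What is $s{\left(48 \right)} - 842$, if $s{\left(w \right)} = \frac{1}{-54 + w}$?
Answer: $- \frac{5053}{6} \approx -842.17$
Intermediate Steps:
$s{\left(48 \right)} - 842 = \frac{1}{-54 + 48} - 842 = \frac{1}{-6} - 842 = - \frac{1}{6} - 842 = - \frac{5053}{6}$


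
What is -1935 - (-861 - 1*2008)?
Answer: 934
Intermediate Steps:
-1935 - (-861 - 1*2008) = -1935 - (-861 - 2008) = -1935 - 1*(-2869) = -1935 + 2869 = 934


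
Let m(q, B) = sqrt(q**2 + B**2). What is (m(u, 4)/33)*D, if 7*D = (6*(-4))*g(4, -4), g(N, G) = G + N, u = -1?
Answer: 0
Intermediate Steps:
m(q, B) = sqrt(B**2 + q**2)
D = 0 (D = ((6*(-4))*(-4 + 4))/7 = (-24*0)/7 = (1/7)*0 = 0)
(m(u, 4)/33)*D = (sqrt(4**2 + (-1)**2)/33)*0 = (sqrt(16 + 1)*(1/33))*0 = (sqrt(17)*(1/33))*0 = (sqrt(17)/33)*0 = 0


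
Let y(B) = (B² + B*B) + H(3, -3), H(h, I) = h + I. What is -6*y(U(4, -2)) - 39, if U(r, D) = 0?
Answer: -39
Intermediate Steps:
H(h, I) = I + h
y(B) = 2*B² (y(B) = (B² + B*B) + (-3 + 3) = (B² + B²) + 0 = 2*B² + 0 = 2*B²)
-6*y(U(4, -2)) - 39 = -12*0² - 39 = -12*0 - 39 = -6*0 - 39 = 0 - 39 = -39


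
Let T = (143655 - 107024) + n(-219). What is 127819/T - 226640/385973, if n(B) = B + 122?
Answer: 41054617127/14101137582 ≈ 2.9114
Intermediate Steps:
n(B) = 122 + B
T = 36534 (T = (143655 - 107024) + (122 - 219) = 36631 - 97 = 36534)
127819/T - 226640/385973 = 127819/36534 - 226640/385973 = 41054617127/14101137582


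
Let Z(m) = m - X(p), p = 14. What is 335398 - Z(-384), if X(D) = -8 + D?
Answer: 335788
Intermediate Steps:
Z(m) = -6 + m (Z(m) = m - (-8 + 14) = m - 1*6 = m - 6 = -6 + m)
335398 - Z(-384) = 335398 - (-6 - 384) = 335398 - 1*(-390) = 335398 + 390 = 335788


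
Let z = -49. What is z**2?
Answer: 2401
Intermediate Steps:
z**2 = (-49)**2 = 2401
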